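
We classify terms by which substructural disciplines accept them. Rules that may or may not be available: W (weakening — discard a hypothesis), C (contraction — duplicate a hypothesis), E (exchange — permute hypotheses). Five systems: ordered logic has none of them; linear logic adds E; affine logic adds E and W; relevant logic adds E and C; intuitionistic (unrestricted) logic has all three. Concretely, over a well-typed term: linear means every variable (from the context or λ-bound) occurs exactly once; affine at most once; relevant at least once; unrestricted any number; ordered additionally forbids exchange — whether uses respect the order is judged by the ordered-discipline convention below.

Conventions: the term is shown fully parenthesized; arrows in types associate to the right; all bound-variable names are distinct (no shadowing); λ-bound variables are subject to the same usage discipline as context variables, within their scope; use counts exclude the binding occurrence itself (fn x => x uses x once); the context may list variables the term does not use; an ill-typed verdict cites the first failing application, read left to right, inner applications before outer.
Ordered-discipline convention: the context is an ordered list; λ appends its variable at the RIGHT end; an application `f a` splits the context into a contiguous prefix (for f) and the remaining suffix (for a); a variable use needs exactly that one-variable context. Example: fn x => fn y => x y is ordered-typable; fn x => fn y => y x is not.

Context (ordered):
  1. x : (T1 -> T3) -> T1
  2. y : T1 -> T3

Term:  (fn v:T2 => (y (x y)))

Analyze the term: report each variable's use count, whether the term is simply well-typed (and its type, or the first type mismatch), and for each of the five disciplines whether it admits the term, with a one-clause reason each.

use counts: x: 1, y: 2, v [bound]: 0
left-to-right use order: y, x, y
typing: ✓ — T2 -> T3
ordered: ✗, uses contraction: y ×2; needs weakening: v unused
linear: ✗, uses contraction: y ×2; needs weakening: v unused
affine: ✗, uses contraction: y ×2
relevant: ✗, needs weakening: v unused
unrestricted: ✓, simply typable at T2 -> T3; W, C, E all held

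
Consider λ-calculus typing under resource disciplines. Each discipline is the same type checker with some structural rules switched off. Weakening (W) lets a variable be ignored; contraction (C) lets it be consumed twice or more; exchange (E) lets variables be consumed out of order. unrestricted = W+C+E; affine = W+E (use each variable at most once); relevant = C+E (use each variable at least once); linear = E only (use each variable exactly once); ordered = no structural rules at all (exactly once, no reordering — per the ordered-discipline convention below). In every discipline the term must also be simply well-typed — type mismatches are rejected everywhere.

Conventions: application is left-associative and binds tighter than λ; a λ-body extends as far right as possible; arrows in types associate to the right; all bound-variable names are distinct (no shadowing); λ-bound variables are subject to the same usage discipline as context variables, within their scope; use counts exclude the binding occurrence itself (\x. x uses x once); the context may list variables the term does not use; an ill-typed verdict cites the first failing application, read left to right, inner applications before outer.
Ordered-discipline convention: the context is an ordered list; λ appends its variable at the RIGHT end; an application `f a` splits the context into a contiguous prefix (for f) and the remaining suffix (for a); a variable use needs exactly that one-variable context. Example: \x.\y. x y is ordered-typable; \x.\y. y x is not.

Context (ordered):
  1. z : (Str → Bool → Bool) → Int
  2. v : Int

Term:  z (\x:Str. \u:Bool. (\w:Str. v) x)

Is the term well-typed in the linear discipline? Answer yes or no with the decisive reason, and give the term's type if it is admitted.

no — a type mismatch blocks all five
counts: z=1; v=1; x [bound]=1; u [bound]=0; w [bound]=0
uses in reading order: z, v, x
typing: ill-typed: an application expects Str → Bool → Bool but receives Str → Bool → Int
per-discipline verdicts: ordered ✗, linear ✗, affine ✗, relevant ✗, unrestricted ✗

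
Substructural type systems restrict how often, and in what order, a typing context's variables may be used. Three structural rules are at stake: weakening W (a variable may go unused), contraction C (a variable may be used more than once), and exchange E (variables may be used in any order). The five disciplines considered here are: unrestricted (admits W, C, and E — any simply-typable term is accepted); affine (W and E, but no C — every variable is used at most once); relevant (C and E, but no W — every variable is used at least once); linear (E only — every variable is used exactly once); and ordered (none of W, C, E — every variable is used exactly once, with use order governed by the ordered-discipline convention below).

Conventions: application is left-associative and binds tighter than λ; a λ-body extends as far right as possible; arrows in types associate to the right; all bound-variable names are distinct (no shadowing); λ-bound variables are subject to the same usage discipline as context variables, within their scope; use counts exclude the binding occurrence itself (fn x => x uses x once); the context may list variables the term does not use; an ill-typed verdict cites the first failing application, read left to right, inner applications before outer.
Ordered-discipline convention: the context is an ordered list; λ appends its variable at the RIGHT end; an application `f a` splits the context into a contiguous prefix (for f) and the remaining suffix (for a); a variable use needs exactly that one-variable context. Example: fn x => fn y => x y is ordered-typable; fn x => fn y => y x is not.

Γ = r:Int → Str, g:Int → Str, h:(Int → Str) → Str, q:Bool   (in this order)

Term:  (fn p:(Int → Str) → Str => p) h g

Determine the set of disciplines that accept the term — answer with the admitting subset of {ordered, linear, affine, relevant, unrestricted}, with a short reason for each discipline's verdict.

admitting disciplines: affine, unrestricted
counts: r: 0; g: 1; h: 1; q: 0; p [bound]: 1
uses in reading order: p, h, g
typing: the term checks, with type Str
ordered: ✗, needs weakening: r, q unused
linear: ✗, needs weakening: r, q unused
affine: ✓, no duplicate uses among r, g, h, q, p
relevant: ✗, needs weakening: r, q unused
unrestricted: ✓, type-checks (Str) and nothing is barred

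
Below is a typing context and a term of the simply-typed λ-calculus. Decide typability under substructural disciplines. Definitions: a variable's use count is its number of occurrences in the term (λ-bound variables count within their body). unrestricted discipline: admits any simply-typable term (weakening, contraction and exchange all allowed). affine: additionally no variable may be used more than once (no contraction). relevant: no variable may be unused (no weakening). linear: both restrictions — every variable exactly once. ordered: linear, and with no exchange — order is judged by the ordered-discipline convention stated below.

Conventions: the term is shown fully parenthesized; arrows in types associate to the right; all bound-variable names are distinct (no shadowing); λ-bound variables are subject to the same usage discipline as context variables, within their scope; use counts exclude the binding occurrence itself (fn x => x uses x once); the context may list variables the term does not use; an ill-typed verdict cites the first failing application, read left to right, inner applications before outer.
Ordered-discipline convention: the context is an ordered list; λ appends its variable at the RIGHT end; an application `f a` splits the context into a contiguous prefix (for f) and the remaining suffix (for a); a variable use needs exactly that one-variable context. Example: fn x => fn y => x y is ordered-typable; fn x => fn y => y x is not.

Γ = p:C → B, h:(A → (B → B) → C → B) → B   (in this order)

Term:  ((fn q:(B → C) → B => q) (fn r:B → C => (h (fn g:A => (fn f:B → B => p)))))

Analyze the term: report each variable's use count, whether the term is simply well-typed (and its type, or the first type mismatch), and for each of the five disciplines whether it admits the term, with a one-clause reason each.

usage: p=1, h=1, q [bound]=1, r [bound]=0, g [bound]=0, f [bound]=0
uses in reading order: q, h, p
typing: well-typed at (B → C) → B
ordered: ✗ — unused: r, g, f — weakening required
linear: ✗ — unused: r, g, f — weakening required
affine: ✓ — none of p, h, q, r, g, f used more than once
relevant: ✗ — unused: r, g, f — weakening required
unrestricted: ✓ — simply typable at (B → C) → B; W, C, E all held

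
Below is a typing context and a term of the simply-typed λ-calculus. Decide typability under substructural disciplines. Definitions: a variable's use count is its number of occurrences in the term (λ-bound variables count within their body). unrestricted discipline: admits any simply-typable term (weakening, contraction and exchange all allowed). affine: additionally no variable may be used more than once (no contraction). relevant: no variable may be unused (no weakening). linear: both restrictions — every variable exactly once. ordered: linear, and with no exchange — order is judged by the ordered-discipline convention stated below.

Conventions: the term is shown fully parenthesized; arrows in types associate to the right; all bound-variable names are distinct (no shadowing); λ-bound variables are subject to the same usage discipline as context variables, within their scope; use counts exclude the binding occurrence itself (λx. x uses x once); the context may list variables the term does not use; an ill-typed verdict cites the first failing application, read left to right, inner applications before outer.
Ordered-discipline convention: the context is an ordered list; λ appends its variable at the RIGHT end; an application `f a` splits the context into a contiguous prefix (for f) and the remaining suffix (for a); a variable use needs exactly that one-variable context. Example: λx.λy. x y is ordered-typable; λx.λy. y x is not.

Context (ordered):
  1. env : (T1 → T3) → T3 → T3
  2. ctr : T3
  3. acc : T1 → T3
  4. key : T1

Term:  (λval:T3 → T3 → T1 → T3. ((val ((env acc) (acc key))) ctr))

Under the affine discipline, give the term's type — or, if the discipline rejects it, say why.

not well-typed under affine — uses contraction: acc ×2
counts: env ×1, ctr ×1, acc ×2, key ×1, val (bound) ×1
order of uses: val, env, acc, acc, key, ctr
typing: the term checks, with type (T3 → T3 → T1 → T3) → T1 → T3
all disciplines: ordered ✗; linear ✗; affine ✗; relevant ✓; unrestricted ✓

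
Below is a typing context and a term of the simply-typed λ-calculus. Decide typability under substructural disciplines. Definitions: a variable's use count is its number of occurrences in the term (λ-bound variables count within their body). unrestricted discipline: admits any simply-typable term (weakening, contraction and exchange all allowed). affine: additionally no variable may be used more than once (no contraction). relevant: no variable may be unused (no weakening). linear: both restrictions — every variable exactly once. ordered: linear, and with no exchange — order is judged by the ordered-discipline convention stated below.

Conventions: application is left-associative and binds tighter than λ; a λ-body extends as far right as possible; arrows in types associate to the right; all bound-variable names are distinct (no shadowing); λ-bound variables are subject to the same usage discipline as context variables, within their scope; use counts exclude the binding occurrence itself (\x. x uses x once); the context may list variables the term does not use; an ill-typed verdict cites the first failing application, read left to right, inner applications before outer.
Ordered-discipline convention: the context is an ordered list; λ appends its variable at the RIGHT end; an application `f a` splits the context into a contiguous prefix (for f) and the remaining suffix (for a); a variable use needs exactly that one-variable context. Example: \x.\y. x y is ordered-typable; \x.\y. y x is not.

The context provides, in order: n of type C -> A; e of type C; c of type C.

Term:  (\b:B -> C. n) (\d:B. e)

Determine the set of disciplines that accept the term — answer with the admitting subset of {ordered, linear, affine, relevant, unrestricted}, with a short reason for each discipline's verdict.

admitting disciplines: affine, unrestricted
counts: n: 1×; e: 1×; c: 0×; b (λ-bound): 0×; d (λ-bound): 0×
left-to-right use order: n, e
typing: the term checks, with type C -> A
ordered: ✗ — needs weakening: c, b, d unused
linear: ✗ — needs weakening: c, b, d unused
affine: ✓ — none of n, e, c, b, d used more than once
relevant: ✗ — needs weakening: c, b, d unused
unrestricted: ✓ — typability at C -> A is all that's needed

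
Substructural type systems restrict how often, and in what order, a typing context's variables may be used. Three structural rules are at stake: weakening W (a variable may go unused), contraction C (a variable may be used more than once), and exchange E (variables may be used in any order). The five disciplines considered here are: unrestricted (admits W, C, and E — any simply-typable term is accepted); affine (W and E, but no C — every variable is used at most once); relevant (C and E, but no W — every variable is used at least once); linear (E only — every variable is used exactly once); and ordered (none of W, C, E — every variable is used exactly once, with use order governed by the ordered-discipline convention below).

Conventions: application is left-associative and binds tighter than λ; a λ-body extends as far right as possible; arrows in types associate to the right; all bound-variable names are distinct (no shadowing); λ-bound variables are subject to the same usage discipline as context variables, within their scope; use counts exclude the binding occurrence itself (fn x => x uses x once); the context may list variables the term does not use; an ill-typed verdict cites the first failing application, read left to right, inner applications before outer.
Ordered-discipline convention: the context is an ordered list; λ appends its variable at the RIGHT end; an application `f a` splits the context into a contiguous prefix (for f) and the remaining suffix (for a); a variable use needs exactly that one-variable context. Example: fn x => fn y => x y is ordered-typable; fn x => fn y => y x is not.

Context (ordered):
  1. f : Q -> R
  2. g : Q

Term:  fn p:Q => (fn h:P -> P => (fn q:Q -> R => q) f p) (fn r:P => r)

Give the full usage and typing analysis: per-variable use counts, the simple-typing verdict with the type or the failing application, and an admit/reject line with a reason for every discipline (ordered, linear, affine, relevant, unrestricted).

variable uses: f=1; g=0; p [bound]=1; h [bound]=0; q [bound]=1; r [bound]=1
use order (left to right): q, f, p, r
typing: well-typed at Q -> R
ordered: ✗, g, h never used (weakening)
linear: ✗, g, h never used (weakening)
affine: ✓, at most one use each (f, g, p, h, q, r)
relevant: ✗, g, h never used (weakening)
unrestricted: ✓, typability at Q -> R is all that's needed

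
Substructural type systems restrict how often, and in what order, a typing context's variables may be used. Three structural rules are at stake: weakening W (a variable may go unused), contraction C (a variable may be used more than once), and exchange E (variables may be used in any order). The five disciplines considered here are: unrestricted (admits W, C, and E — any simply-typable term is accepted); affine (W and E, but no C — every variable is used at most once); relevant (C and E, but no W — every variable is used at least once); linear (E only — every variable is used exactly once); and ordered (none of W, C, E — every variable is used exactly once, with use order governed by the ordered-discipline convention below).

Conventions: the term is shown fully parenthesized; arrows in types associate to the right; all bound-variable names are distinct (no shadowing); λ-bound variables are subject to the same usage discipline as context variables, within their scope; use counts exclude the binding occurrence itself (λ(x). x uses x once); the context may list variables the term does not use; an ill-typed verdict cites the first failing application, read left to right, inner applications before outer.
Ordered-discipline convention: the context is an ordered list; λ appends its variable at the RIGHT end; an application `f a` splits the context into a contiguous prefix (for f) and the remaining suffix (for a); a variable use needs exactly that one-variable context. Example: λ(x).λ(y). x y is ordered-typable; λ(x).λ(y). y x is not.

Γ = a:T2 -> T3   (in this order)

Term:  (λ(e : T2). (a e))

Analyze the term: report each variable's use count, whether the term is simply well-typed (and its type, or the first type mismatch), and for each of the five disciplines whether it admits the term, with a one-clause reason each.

counts: a ×1, e [bound] ×1
uses in reading order: a, e
typing: well-typed at T2 -> T3
ordered ✓ (single-use (a, e), ordered derivation ok)
linear ✓ (exactly-once usage across a, e)
affine ✓ (at most one use each (a, e))
relevant ✓ (none of a, e goes unused)
unrestricted ✓ (simply typable at T2 -> T3; W, C, E all held)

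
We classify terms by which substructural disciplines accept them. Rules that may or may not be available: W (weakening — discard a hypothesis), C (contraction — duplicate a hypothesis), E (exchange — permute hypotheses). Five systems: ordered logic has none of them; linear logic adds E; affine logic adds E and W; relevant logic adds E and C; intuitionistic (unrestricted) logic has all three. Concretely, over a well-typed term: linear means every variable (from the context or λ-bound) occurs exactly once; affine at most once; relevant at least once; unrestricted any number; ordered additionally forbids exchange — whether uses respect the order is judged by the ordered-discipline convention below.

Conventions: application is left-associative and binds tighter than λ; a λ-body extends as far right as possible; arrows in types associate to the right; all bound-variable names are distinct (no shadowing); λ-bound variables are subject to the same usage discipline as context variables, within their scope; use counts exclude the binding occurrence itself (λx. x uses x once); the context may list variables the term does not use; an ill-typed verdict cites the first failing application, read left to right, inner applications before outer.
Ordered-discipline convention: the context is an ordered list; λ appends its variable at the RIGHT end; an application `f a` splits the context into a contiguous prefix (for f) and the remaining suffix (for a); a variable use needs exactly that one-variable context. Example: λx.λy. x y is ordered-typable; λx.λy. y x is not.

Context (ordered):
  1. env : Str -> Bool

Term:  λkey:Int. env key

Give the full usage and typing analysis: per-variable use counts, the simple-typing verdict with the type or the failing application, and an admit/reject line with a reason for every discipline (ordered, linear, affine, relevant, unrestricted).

use counts: env ×1, key [bound] ×1
uses in reading order: env, key
typing: ill-typed: a function awaiting Str gets Int
ordered: ✗ — fails simple typing
linear: ✗ — a type mismatch blocks all five
affine: ✗ — the type mismatch rejects it
relevant: ✗ — not simply typable
unrestricted: ✗ — fails simple typing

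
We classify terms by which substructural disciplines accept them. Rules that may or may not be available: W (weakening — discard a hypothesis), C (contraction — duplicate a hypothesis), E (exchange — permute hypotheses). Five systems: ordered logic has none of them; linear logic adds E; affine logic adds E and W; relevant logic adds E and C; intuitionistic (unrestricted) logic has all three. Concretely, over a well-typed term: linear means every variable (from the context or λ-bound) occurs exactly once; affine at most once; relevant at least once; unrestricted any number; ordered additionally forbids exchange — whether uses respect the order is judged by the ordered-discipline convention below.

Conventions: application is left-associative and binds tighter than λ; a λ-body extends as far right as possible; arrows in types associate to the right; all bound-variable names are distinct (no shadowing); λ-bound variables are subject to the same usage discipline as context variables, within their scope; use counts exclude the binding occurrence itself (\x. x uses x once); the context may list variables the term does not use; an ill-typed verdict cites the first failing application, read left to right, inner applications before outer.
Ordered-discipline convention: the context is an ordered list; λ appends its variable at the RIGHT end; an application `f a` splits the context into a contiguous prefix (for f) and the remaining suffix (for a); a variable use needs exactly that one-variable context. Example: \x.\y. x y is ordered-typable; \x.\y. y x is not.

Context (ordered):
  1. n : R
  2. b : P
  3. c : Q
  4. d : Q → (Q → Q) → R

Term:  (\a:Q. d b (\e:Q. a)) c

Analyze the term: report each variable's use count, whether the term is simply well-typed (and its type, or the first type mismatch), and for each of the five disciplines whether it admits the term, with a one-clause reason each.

variable uses: n: 0×, b: 1×, c: 1×, d: 1×, a (λ-bound): 1×, e (λ-bound): 0×
uses in reading order: d, b, a, c
typing: ill-typed: a function awaiting Q gets P
ordered: ✗ — the type mismatch rejects it
linear: ✗ — not simply typable
affine: ✗ — fails simple typing
relevant: ✗ — a type mismatch blocks all five
unrestricted: ✗ — the type mismatch rejects it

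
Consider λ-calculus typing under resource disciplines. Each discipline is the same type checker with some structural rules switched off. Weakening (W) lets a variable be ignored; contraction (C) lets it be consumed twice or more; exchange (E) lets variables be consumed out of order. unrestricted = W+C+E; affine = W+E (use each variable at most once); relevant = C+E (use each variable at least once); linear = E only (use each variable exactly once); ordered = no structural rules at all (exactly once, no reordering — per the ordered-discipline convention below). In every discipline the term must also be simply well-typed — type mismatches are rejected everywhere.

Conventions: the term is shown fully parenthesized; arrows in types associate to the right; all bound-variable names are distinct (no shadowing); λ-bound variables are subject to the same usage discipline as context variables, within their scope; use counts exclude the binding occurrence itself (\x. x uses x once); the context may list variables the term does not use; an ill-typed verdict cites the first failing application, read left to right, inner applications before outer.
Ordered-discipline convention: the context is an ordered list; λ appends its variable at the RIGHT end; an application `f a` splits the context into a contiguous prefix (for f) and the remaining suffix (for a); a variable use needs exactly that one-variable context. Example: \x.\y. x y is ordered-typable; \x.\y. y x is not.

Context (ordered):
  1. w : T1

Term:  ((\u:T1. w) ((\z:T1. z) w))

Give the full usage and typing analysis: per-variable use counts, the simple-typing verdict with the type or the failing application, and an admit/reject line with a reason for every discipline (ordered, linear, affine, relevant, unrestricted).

use counts: w: 2; u (bound): 0; z (bound): 1
order of uses: w, z, w
typing: well-typed — term : T1
ordered ✗ (w ×2 used more than once (contraction); u left unused)
linear ✗ (w ×2 used more than once (contraction); u left unused)
affine ✗ (w ×2 used more than once (contraction))
relevant ✗ (u left unused)
unrestricted ✓ (type-checks (T1) and nothing is barred)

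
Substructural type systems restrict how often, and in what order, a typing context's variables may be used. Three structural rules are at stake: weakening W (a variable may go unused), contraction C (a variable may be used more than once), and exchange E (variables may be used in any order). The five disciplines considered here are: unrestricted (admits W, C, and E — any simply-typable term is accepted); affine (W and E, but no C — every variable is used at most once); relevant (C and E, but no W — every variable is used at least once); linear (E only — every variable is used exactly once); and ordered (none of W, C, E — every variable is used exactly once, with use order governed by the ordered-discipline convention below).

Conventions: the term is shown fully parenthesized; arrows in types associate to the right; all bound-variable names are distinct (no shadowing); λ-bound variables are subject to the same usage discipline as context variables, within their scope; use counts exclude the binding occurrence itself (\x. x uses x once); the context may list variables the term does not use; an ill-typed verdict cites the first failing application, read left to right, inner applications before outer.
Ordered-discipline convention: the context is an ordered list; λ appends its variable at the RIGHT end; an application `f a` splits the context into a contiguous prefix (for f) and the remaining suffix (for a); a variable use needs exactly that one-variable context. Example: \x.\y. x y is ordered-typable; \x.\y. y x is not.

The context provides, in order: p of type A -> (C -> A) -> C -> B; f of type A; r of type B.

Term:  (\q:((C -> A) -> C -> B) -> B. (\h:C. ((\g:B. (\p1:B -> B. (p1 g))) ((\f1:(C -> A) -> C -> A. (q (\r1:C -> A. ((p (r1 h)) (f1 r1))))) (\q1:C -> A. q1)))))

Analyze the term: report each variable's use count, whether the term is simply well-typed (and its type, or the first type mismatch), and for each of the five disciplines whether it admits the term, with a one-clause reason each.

counts: p ×1, f ×0, r ×0, q (λ-bound) ×1, h (λ-bound) ×1, g (λ-bound) ×1, p1 (λ-bound) ×1, f1 (λ-bound) ×1, r1 (λ-bound) ×2, q1 (λ-bound) ×1
use order (left to right): p1, g, q, p, r1, h, f1, r1, q1
typing: the term checks, with type (((C -> A) -> C -> B) -> B) -> C -> (B -> B) -> B
ordered ✗ (uses contraction: r1 ×2; f, r never used (weakening))
linear ✗ (uses contraction: r1 ×2; f, r never used (weakening))
affine ✗ (uses contraction: r1 ×2)
relevant ✗ (f, r never used (weakening))
unrestricted ✓ (type-checks ((((C -> A) -> C -> B) -> B) -> C -> (B -> B) -> B) and nothing is barred)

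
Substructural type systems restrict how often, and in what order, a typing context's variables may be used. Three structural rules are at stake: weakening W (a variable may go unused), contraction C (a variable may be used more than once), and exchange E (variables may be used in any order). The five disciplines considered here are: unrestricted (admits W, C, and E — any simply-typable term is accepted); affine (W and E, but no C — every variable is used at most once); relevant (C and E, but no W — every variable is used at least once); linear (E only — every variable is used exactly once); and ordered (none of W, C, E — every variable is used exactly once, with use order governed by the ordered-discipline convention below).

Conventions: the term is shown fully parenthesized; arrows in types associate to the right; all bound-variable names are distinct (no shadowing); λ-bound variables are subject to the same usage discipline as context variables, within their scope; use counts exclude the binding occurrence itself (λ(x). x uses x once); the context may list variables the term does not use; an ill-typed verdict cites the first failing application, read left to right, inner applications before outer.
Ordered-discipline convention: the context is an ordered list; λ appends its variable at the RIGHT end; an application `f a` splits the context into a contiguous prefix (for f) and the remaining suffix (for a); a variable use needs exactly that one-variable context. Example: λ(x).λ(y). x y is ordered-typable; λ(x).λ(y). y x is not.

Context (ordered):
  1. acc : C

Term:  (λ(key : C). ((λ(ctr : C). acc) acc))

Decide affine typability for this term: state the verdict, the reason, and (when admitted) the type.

no — uses contraction: acc ×2
usage: acc=2; key [bound]=0; ctr [bound]=0
left-to-right use order: acc, acc
typing: well-typed — term : C → C
across the five disciplines: ordered ✗; linear ✗; affine ✗; relevant ✗; unrestricted ✓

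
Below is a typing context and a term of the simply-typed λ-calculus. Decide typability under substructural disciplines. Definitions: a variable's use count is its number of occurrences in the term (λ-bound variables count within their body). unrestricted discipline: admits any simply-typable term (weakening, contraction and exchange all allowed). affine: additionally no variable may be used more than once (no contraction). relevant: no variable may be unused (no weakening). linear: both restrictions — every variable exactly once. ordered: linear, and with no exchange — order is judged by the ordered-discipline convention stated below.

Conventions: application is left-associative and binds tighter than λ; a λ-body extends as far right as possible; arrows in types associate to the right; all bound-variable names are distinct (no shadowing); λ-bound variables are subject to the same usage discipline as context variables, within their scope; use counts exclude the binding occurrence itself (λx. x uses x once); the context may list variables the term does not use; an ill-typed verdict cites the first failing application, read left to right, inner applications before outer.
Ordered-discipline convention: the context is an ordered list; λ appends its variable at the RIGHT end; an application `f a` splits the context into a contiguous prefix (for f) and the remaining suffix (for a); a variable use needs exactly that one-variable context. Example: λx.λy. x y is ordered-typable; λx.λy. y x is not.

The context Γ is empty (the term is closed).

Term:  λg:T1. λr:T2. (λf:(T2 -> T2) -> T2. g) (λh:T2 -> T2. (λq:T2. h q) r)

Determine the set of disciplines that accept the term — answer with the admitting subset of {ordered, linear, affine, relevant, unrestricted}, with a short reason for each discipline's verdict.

admitting disciplines: affine, unrestricted
counts: g (λ-bound): 1; r (λ-bound): 1; f (λ-bound): 0; h (λ-bound): 1; q (λ-bound): 1
uses in reading order: g, h, q, r
typing: well-typed at T1 -> T2 -> T1
ordered: ✗ — f left unused
linear: ✗ — f left unused
affine: ✓ — none of g, r, f, h, q used more than once
relevant: ✗ — f left unused
unrestricted: ✓ — simply typable at T1 -> T2 -> T1; W, C, E all held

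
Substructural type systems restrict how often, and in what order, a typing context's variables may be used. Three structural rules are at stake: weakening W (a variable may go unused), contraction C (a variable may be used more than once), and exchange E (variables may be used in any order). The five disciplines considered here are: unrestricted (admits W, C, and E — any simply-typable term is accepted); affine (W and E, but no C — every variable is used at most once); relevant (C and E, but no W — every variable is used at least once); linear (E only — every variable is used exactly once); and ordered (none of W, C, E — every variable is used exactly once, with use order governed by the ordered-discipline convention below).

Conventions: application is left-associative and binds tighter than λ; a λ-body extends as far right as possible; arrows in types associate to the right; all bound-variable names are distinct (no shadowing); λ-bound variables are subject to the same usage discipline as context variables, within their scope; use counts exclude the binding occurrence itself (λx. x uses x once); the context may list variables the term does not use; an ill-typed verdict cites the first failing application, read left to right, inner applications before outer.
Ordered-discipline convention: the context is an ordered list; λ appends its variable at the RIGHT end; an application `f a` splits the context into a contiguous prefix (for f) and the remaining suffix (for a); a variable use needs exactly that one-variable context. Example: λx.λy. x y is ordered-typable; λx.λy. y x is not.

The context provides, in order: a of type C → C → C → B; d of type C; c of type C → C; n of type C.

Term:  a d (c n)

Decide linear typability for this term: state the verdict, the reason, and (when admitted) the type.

yes — a, d, c, n: one use apiece; term : C → B
use counts: a=1; d=1; c=1; n=1
left-to-right use order: a, d, c, n
typing: ✓ — C → B
across the five disciplines: ordered ✓ · linear ✓ · affine ✓ · relevant ✓ · unrestricted ✓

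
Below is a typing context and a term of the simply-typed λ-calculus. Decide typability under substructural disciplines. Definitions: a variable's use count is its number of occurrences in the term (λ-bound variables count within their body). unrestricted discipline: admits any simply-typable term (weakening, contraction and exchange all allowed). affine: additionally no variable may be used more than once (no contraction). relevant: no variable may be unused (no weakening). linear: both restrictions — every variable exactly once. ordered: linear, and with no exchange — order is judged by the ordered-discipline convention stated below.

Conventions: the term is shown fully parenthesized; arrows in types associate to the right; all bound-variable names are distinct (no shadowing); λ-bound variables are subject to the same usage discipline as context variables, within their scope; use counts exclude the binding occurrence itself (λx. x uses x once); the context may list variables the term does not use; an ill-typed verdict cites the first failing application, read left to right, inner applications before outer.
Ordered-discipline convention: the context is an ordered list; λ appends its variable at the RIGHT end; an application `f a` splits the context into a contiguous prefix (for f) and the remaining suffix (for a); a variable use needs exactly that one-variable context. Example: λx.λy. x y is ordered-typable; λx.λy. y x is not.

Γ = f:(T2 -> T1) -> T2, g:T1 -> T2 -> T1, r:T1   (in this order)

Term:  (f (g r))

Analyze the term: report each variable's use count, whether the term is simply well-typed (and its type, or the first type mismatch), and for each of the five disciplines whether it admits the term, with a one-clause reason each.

variable uses: f: 1×; g: 1×; r: 1×
use order (left to right): f, g, r
typing: well-typed at T2
ordered: ✓, f, g, r: once each, no exchange needed
linear: ✓, single use per variable (f, g, r)
affine: ✓, no duplicate uses among f, g, r
relevant: ✓, f, g, r: all used, weakening unneeded
unrestricted: ✓, well-typed at T2; no restrictions here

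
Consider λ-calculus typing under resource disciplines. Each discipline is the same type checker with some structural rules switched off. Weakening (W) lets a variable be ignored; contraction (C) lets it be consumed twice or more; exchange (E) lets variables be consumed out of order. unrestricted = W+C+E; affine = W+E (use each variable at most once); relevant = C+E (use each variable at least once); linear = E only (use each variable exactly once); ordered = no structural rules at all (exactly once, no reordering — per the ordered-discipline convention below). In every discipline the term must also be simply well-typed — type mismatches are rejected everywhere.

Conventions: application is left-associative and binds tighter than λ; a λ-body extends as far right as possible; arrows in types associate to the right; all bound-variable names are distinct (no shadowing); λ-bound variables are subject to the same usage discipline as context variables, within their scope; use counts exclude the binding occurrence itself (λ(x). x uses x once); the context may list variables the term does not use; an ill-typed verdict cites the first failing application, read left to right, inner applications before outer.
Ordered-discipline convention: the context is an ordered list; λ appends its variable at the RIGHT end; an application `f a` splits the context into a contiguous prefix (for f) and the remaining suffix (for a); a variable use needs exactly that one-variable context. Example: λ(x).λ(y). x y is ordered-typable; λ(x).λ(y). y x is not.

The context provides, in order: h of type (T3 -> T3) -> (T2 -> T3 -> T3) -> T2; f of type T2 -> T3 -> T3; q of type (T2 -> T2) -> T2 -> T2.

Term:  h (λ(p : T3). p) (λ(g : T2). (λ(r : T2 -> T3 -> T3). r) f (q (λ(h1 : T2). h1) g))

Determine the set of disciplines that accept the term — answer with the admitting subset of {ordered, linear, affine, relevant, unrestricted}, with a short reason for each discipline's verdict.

admitted by: ordered, linear, affine, relevant, unrestricted
use counts: h: 1, f: 1, q: 1, p [bound]: 1, g [bound]: 1, r [bound]: 1, h1 [bound]: 1
left-to-right use order: h, p, r, f, q, h1, g
typing: the term checks, with type T2
ordered ✓ (h, f, q, p, g, r, h1: once each, no exchange needed)
linear ✓ (exactly-once usage across h, f, q, p, g, r, h1)
affine ✓ (none of h, f, q, p, g, r, h1 used more than once)
relevant ✓ (h, f, q, p, g, r, h1: all used, weakening unneeded)
unrestricted ✓ (type-checks (T2) and nothing is barred)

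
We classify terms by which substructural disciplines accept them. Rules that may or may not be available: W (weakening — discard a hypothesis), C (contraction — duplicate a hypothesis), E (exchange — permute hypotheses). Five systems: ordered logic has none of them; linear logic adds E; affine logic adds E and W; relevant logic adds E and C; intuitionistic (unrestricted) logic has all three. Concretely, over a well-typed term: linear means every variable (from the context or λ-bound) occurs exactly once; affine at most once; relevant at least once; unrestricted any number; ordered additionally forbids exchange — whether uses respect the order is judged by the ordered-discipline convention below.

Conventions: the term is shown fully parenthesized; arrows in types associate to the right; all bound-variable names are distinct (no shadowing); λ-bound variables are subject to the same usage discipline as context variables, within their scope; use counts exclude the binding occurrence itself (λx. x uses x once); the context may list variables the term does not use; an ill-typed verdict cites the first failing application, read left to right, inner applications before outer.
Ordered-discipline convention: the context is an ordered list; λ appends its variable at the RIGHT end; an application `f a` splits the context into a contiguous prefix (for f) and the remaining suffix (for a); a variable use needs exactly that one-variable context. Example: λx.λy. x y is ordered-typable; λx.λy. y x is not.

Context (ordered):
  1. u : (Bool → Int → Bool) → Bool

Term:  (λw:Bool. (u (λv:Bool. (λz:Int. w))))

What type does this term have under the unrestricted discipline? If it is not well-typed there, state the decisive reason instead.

term : Bool → Bool
variable uses: u ×1, w (bound) ×1, v (bound) ×0, z (bound) ×0
order of uses: u, w
typing: ✓ — Bool → Bool
all disciplines: ordered ✗, linear ✗, affine ✓, relevant ✗, unrestricted ✓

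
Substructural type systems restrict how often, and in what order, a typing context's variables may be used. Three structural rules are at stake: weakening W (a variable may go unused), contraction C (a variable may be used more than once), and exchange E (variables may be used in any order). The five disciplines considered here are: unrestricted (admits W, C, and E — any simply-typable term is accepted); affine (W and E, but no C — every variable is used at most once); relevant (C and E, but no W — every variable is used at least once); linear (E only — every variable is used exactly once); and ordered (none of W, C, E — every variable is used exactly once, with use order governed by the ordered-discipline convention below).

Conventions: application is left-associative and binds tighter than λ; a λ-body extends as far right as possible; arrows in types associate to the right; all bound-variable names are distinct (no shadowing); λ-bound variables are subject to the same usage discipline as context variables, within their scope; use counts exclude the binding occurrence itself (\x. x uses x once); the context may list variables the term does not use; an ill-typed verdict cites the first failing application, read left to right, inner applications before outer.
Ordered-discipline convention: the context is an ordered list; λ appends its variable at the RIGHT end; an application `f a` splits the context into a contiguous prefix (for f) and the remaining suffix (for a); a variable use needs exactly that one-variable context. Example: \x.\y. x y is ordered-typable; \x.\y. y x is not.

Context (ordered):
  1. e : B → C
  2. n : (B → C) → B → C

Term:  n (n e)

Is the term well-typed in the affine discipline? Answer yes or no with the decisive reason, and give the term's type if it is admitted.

no — repeated use of n ×2
use counts: e=1, n=2
left-to-right use order: n, n, e
typing: ✓ — B → C
per-discipline verdicts: ordered ✗; linear ✗; affine ✗; relevant ✓; unrestricted ✓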